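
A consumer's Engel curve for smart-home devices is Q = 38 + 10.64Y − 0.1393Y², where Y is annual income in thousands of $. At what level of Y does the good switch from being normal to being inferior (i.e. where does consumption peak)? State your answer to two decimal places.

dQ/dY = 10.64 − 0.2786Y.
The good is inferior where dQ/dY < 0. Setting dQ/dY = 0 gives Y = 10.64 / 0.2786 = 38.19.

38.19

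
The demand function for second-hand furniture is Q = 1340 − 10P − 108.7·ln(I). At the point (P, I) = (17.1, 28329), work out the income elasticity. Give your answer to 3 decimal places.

-1.989

At P = 17.1, I = 28329: Q = 54.647.
Holding P constant, ∂Q/∂I = -108.7/I = -0.00383706.
η_I = (∂Q/∂I)·(I/Q) = -0.00383706 × (28329/54.647) = -1.989.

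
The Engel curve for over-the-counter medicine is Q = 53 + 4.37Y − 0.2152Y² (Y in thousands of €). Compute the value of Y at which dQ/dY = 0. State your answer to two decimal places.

dQ/dY = 4.37 − 0.4304Y.
The good is inferior where dQ/dY < 0. Setting dQ/dY = 0 gives Y = 4.37 / 0.4304 = 10.15.

10.15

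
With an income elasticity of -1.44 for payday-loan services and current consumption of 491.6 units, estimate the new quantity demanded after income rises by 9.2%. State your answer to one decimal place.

426.5

%ΔQ ≈ η × %ΔI = -1.44 × 9.2% = -13.248%.
New Q ≈ 491.6 × (1 − 0.13248) = 426.5.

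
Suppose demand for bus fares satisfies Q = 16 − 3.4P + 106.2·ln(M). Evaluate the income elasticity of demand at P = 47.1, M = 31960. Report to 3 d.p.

0.111

At P = 47.1, M = 31960: Q = 957.392.
Holding P constant, ∂Q/∂M = 106.2/M = 0.0033229.
η_M = (∂Q/∂M)·(M/Q) = 0.0033229 × (31960/957.392) = 0.111.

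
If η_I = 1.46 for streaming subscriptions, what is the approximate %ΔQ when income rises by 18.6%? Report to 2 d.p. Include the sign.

%ΔQ ≈ η × %ΔI = 1.46 × 18.6% = 27.16%.

27.16%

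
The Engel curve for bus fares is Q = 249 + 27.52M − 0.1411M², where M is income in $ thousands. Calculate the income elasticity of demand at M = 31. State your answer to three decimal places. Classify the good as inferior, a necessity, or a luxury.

0.602 (necessity)

At M = 31: Q = 966.5229.
dQ/dM = 27.52 − 0.2822M = 18.77180.
η = (dQ/dM)·(M/Q) = 18.77180 × (31/966.5229) = 0.602.
0 < η < 1 ⇒ necessity.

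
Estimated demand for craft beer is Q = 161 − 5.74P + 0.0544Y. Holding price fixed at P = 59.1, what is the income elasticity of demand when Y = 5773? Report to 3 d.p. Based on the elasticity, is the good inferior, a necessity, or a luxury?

At P = 59.1, Y = 5773: Q = 135.817.
Holding P constant, ∂Q/∂Y = 0.0544.
η_Y = (∂Q/∂Y)·(Y/Q) = 0.0544 × (5773/135.817) = 2.312.
Since η > 1, this is a luxury.

2.312 (luxury)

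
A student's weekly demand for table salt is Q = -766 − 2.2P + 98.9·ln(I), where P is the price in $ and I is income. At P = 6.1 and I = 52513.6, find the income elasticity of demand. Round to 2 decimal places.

At P = 6.1, I = 52513.6: Q = 295.507.
Holding P constant, ∂Q/∂I = 98.9/I = 0.00188332.
η_I = (∂Q/∂I)·(I/Q) = 0.00188332 × (52513.6/295.507) = 0.33.

0.33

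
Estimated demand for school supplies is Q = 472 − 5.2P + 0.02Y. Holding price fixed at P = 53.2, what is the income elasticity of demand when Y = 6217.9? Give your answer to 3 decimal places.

At P = 53.2, Y = 6217.9: Q = 319.718.
Holding P constant, ∂Q/∂Y = 0.02.
η_Y = (∂Q/∂Y)·(Y/Q) = 0.02 × (6217.9/319.718) = 0.389.

0.389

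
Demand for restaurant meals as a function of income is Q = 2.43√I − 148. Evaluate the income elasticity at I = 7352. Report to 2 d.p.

At I = 7352: Q = 60.357.
dQ/dI = 2.43/(2√I) = 0.0141701 at this income.
η = (dQ/dI)·(I/Q) = 0.0141701 × (7352/60.357) = 1.73.

1.73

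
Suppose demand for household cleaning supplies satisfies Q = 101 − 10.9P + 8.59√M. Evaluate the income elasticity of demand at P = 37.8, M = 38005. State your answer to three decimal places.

0.614

At P = 37.8, M = 38005: Q = 1363.589.
Holding P constant, ∂Q/∂M = 8.59/(2√M) = 0.0220314.
η_M = (∂Q/∂M)·(M/Q) = 0.0220314 × (38005/1363.589) = 0.614.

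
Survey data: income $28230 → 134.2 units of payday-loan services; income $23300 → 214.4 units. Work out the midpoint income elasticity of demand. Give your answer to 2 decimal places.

ΔQ = 214.4 − 134.2 = 80.2; midpoint Q̄ = (134.2 + 214.4)/2 = 174.3.
ΔI = 23300 − 28230 = -4930; midpoint Ī = (28230 + 23300)/2 = 25765.
η = (ΔQ/Q̄) ÷ (ΔI/Ī) = (80.2/174.3) ÷ (-4930/25765) = -2.40.

-2.40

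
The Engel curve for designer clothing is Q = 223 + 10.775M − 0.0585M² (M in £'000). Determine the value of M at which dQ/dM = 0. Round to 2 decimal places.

92.09

dQ/dM = 10.775 − 0.117M.
The good is inferior where dQ/dM < 0. Setting dQ/dM = 0 gives M = 10.775 / 0.117 = 92.09.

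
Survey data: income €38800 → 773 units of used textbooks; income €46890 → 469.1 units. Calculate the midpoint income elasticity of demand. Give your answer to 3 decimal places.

ΔQ = 469.1 − 773 = -303.9; midpoint Q̄ = (773 + 469.1)/2 = 621.05.
ΔI = 46890 − 38800 = 8090; midpoint Ī = (38800 + 46890)/2 = 42845.
η = (ΔQ/Q̄) ÷ (ΔI/Ī) = (-303.9/621.05) ÷ (8090/42845) = -2.592.

-2.592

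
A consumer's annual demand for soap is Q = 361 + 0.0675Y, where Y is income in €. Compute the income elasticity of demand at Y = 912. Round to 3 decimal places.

0.146

At Y = 912: Q = 422.560.
dQ/dY = 0.0675.
η = (dQ/dY)·(Y/Q) = 0.0675 × (912/422.560) = 0.146.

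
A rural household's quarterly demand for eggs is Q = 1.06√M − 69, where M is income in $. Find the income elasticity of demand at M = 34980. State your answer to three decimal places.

0.767

At M = 34980: Q = 129.251.
dQ/dM = 1.06/(2√M) = 0.00283378 at this income.
η = (dQ/dM)·(M/Q) = 0.00283378 × (34980/129.251) = 0.767.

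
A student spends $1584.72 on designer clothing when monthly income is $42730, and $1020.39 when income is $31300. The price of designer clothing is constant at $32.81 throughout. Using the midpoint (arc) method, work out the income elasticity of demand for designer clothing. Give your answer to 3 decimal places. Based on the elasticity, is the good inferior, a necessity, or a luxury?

With a constant price, Q₁ = 1584.72/32.81 = 48.300 and Q₂ = 1020.39/32.81 = 31.100 (equivalently, work directly with expenditure since P cancels).
Midpoint %ΔQ = (1020.39 − 1584.72)/1302.56 = -0.43325; midpoint %ΔI = (31300 − 42730)/37015 = -0.30879.
η = -0.43325 / -0.30879 = 1.403.
η > 1 ⇒ luxury.

1.403 (luxury)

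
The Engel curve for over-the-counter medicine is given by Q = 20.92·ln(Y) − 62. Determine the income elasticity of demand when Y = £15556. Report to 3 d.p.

At Y = 15556: Q = 139.924.
dQ/dY = 20.92/Y = 0.00134482 at this income.
η = (dQ/dY)·(Y/Q) = 0.00134482 × (15556/139.924) = 0.150.

0.150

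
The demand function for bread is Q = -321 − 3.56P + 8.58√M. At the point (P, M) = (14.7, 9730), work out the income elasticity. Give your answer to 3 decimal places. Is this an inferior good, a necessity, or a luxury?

0.895 (necessity)

At P = 14.7, M = 9730: Q = 473.006.
Holding P constant, ∂Q/∂M = 8.58/(2√M) = 0.0434911.
η_M = (∂Q/∂M)·(M/Q) = 0.0434911 × (9730/473.006) = 0.895.
Since 0 < η < 1, this is a necessity.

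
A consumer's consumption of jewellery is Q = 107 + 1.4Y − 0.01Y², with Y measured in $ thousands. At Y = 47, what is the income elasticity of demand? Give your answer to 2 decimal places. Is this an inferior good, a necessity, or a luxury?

At Y = 47: Q = 150.7100.
dQ/dY = 1.4 − 0.02Y = 0.46000.
η = (dQ/dY)·(Y/Q) = 0.46000 × (47/150.7100) = 0.14.
0 < η < 1 ⇒ necessity.

0.14 (necessity)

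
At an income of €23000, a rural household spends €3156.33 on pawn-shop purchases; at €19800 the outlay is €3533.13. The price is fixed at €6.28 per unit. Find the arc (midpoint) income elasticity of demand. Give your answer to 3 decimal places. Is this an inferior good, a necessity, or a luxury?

-0.753 (inferior good)

With a constant price, Q₁ = 3156.33/6.28 = 502.600 and Q₂ = 3533.13/6.28 = 562.600 (equivalently, work directly with expenditure since P cancels).
Midpoint %ΔQ = (3533.13 − 3156.33)/3344.73 = 0.11265; midpoint %ΔI = (19800 − 23000)/21400 = -0.14953.
η = 0.11265 / -0.14953 = -0.753.
η < 0 ⇒ inferior good.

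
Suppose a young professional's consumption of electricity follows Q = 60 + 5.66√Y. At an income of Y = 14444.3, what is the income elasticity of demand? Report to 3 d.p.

0.459

At Y = 14444.3: Q = 740.244.
dQ/dY = 5.66/(2√Y) = 0.0235471 at this income.
η = (dQ/dY)·(Y/Q) = 0.0235471 × (14444.3/740.244) = 0.459.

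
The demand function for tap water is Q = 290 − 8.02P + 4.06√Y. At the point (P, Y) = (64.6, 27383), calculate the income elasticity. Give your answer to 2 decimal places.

0.76

At P = 64.6, Y = 27383: Q = 443.749.
Holding P constant, ∂Q/∂Y = 4.06/(2√Y) = 0.0122675.
η_Y = (∂Q/∂Y)·(Y/Q) = 0.0122675 × (27383/443.749) = 0.76.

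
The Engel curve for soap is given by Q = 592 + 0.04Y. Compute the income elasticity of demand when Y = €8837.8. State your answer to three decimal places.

At Y = 8837.8: Q = 945.512.
dQ/dY = 0.04.
η = (dQ/dY)·(Y/Q) = 0.04 × (8837.8/945.512) = 0.374.

0.374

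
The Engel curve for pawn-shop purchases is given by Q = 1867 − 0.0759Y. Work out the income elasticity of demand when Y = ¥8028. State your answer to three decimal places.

-0.484

At Y = 8028: Q = 1257.675.
dQ/dY = −0.0759.
η = (dQ/dY)·(Y/Q) = -0.0759 × (8028/1257.675) = -0.484.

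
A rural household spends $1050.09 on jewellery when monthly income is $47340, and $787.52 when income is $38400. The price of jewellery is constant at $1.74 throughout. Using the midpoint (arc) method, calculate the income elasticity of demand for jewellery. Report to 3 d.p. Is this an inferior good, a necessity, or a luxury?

With a constant price, Q₁ = 1050.09/1.74 = 603.500 and Q₂ = 787.52/1.74 = 452.598 (equivalently, work directly with expenditure since P cancels).
Midpoint %ΔQ = (787.52 − 1050.09)/918.81 = -0.28577; midpoint %ΔI = (38400 − 47340)/42870 = -0.20854.
η = -0.28577 / -0.20854 = 1.370.
η > 1 ⇒ luxury.

1.370 (luxury)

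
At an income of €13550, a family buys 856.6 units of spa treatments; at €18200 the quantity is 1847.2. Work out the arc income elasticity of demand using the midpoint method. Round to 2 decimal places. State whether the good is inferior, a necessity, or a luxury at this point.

2.50 (luxury)

ΔQ = 1847.2 − 856.6 = 990.6; midpoint Q̄ = (856.6 + 1847.2)/2 = 1351.9.
ΔI = 18200 − 13550 = 4650; midpoint Ī = (13550 + 18200)/2 = 15875.
η = (ΔQ/Q̄) ÷ (ΔI/Ī) = (990.6/1351.9) ÷ (4650/15875) = 2.50.
η > 1 ⇒ luxury.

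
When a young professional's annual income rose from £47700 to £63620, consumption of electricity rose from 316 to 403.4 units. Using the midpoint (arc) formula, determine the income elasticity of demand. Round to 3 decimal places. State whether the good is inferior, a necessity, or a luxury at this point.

ΔQ = 403.4 − 316 = 87.4; midpoint Q̄ = (316 + 403.4)/2 = 359.7.
ΔI = 63620 − 47700 = 15920; midpoint Ī = (47700 + 63620)/2 = 55660.
η = (ΔQ/Q̄) ÷ (ΔI/Ī) = (87.4/359.7) ÷ (15920/55660) = 0.850.
0 < η < 1 ⇒ necessity.

0.850 (necessity)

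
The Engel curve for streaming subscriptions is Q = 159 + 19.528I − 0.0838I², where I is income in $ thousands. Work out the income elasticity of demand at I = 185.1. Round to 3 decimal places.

-2.358

At I = 185.1: Q = 902.4764.
dQ/dI = 19.528 − 0.1676I = -11.49476.
η = (dQ/dI)·(I/Q) = -11.49476 × (185.1/902.4764) = -2.358.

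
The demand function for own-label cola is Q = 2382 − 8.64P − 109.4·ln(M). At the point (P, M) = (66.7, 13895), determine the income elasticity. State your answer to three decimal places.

-0.144

At P = 66.7, M = 13895: Q = 762.114.
Holding P constant, ∂Q/∂M = -109.4/M = -0.00787334.
η_M = (∂Q/∂M)·(M/Q) = -0.00787334 × (13895/762.114) = -0.144.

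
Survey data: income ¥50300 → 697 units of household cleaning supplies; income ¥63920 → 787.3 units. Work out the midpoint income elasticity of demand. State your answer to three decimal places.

0.510

ΔQ = 787.3 − 697 = 90.3; midpoint Q̄ = (697 + 787.3)/2 = 742.15.
ΔI = 63920 − 50300 = 13620; midpoint Ī = (50300 + 63920)/2 = 57110.
η = (ΔQ/Q̄) ÷ (ΔI/Ī) = (90.3/742.15) ÷ (13620/57110) = 0.510.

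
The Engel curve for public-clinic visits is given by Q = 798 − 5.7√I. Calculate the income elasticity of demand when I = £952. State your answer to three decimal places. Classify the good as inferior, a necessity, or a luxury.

-0.141 (inferior good)

At I = 952: Q = 622.129.
dQ/dI = -5.7/(2√I) = -0.092369 at this income.
η = (dQ/dI)·(I/Q) = -0.092369 × (952/622.129) = -0.141.
Since η < 0, the good is an inferior good.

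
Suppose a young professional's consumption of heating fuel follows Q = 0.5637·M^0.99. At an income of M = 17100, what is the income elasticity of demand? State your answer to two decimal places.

0.99

For Q = A·M^β the income elasticity is constant and equal to β.
Here β = 0.99, so η = 0.99.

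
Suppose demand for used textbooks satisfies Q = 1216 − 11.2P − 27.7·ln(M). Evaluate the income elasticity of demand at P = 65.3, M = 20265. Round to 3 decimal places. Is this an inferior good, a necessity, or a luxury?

At P = 65.3, M = 20265: Q = 209.949.
Holding P constant, ∂Q/∂M = -27.7/M = -0.00136689.
η_M = (∂Q/∂M)·(M/Q) = -0.00136689 × (20265/209.949) = -0.132.
Since η < 0, this is an inferior good.

-0.132 (inferior good)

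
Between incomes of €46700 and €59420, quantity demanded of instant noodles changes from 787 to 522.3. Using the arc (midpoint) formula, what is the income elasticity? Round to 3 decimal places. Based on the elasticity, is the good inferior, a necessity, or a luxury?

-1.687 (inferior good)

ΔQ = 522.3 − 787 = -264.7; midpoint Q̄ = (787 + 522.3)/2 = 654.65.
ΔI = 59420 − 46700 = 12720; midpoint Ī = (46700 + 59420)/2 = 53060.
η = (ΔQ/Q̄) ÷ (ΔI/Ī) = (-264.7/654.65) ÷ (12720/53060) = -1.687.
η < 0 ⇒ inferior good.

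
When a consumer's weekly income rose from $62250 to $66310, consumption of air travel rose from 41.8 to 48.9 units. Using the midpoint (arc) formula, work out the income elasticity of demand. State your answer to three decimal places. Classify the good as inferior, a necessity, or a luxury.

ΔQ = 48.9 − 41.8 = 7.1; midpoint Q̄ = (41.8 + 48.9)/2 = 45.35.
ΔI = 66310 − 62250 = 4060; midpoint Ī = (62250 + 66310)/2 = 64280.
η = (ΔQ/Q̄) ÷ (ΔI/Ī) = (7.1/45.35) ÷ (4060/64280) = 2.479.
η > 1 ⇒ luxury.

2.479 (luxury)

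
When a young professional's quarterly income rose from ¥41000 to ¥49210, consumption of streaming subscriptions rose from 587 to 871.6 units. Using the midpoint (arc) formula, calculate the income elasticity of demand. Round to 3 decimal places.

ΔQ = 871.6 − 587 = 284.6; midpoint Q̄ = (587 + 871.6)/2 = 729.3.
ΔI = 49210 − 41000 = 8210; midpoint Ī = (41000 + 49210)/2 = 45105.
η = (ΔQ/Q̄) ÷ (ΔI/Ī) = (284.6/729.3) ÷ (8210/45105) = 2.144.

2.144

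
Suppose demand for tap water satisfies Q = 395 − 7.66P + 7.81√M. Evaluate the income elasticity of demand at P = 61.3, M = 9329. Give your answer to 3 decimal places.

At P = 61.3, M = 9329: Q = 679.785.
Holding P constant, ∂Q/∂M = 7.81/(2√M) = 0.04043.
η_M = (∂Q/∂M)·(M/Q) = 0.04043 × (9329/679.785) = 0.555.

0.555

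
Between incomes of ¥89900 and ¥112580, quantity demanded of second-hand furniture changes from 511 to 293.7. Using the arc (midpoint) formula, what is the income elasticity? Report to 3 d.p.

-2.411

ΔQ = 293.7 − 511 = -217.3; midpoint Q̄ = (511 + 293.7)/2 = 402.35.
ΔI = 112580 − 89900 = 22680; midpoint Ī = (89900 + 112580)/2 = 101240.
η = (ΔQ/Q̄) ÷ (ΔI/Ī) = (-217.3/402.35) ÷ (22680/101240) = -2.411.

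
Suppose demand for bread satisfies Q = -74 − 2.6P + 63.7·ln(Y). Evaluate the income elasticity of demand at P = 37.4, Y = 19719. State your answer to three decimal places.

0.139

At P = 37.4, Y = 19719: Q = 458.711.
Holding P constant, ∂Q/∂Y = 63.7/Y = 0.00323039.
η_Y = (∂Q/∂Y)·(Y/Q) = 0.00323039 × (19719/458.711) = 0.139.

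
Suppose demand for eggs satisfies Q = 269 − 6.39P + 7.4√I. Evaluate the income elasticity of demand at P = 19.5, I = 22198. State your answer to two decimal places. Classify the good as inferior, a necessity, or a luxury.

At P = 19.5, I = 22198: Q = 1246.921.
Holding P constant, ∂Q/∂I = 7.4/(2√I) = 0.0248339.
η_I = (∂Q/∂I)·(I/Q) = 0.0248339 × (22198/1246.921) = 0.44.
Since 0 < η < 1, this is a necessity.

0.44 (necessity)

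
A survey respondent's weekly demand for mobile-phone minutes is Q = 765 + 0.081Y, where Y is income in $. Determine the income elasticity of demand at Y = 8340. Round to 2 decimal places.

0.47

At Y = 8340: Q = 1440.540.
dQ/dY = 0.081.
η = (dQ/dY)·(Y/Q) = 0.081 × (8340/1440.540) = 0.47.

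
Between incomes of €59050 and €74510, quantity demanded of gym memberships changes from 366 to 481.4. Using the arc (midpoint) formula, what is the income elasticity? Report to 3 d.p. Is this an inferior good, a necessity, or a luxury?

1.176 (luxury)

ΔQ = 481.4 − 366 = 115.4; midpoint Q̄ = (366 + 481.4)/2 = 423.7.
ΔI = 74510 − 59050 = 15460; midpoint Ī = (59050 + 74510)/2 = 66780.
η = (ΔQ/Q̄) ÷ (ΔI/Ī) = (115.4/423.7) ÷ (15460/66780) = 1.176.
η > 1 ⇒ luxury.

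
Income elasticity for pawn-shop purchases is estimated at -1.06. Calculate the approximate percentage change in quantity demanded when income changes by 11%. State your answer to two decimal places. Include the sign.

-11.66%

%ΔQ ≈ η × %ΔI = -1.06 × 11% = -11.66%.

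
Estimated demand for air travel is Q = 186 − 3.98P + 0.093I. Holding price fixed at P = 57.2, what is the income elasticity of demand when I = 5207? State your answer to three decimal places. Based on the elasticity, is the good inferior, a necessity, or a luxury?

At P = 57.2, I = 5207: Q = 442.595.
Holding P constant, ∂Q/∂I = 0.093.
η_I = (∂Q/∂I)·(I/Q) = 0.093 × (5207/442.595) = 1.094.
Since η > 1, this is a luxury.

1.094 (luxury)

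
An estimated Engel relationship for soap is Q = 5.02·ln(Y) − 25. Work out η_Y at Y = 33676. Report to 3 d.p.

At Y = 33676: Q = 27.331.
dQ/dY = 5.02/Y = 0.000149068 at this income.
η = (dQ/dY)·(Y/Q) = 0.000149068 × (33676/27.331) = 0.184.

0.184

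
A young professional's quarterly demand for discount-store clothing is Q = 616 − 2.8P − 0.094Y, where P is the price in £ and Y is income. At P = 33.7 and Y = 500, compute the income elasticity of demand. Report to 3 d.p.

At P = 33.7, Y = 500: Q = 474.640.
Holding P constant, ∂Q/∂Y = −0.094.
η_Y = (∂Q/∂Y)·(Y/Q) = -0.094 × (500/474.640) = -0.099.

-0.099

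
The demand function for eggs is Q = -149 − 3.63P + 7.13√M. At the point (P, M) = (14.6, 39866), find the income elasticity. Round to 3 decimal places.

At P = 14.6, M = 39866: Q = 1221.611.
Holding P constant, ∂Q/∂M = 7.13/(2√M) = 0.0178549.
η_M = (∂Q/∂M)·(M/Q) = 0.0178549 × (39866/1221.611) = 0.583.

0.583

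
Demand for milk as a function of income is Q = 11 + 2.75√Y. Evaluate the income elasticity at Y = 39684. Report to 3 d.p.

0.490

At Y = 39684: Q = 558.823.
dQ/dY = 2.75/(2√Y) = 0.00690232 at this income.
η = (dQ/dY)·(Y/Q) = 0.00690232 × (39684/558.823) = 0.490.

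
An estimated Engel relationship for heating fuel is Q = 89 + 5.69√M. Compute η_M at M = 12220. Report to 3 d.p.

0.438

At M = 12220: Q = 717.996.
dQ/dM = 5.69/(2√M) = 0.0257363 at this income.
η = (dQ/dM)·(M/Q) = 0.0257363 × (12220/717.996) = 0.438.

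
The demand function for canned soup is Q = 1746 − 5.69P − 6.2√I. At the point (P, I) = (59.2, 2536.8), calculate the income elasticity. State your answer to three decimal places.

-0.142

At P = 59.2, I = 2536.8: Q = 1096.879.
Holding P constant, ∂Q/∂I = -6.2/(2√I) = -0.0615487.
η_I = (∂Q/∂I)·(I/Q) = -0.0615487 × (2536.8/1096.879) = -0.142.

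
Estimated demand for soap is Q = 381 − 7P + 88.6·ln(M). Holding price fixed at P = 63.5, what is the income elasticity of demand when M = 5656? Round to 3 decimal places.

At P = 63.5, M = 5656: Q = 702.046.
Holding P constant, ∂Q/∂M = 88.6/M = 0.0156648.
η_M = (∂Q/∂M)·(M/Q) = 0.0156648 × (5656/702.046) = 0.126.

0.126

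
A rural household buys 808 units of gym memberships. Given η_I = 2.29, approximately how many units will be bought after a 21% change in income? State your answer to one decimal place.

%ΔQ ≈ η × %ΔI = 2.29 × 21% = 48.09%.
New Q ≈ 808 × (1 + 0.4809) = 1196.6.

1196.6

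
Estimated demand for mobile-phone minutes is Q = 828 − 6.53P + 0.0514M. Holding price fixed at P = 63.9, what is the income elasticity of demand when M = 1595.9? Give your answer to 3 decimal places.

0.166

At P = 63.9, M = 1595.9: Q = 492.762.
Holding P constant, ∂Q/∂M = 0.0514.
η_M = (∂Q/∂M)·(M/Q) = 0.0514 × (1595.9/492.762) = 0.166.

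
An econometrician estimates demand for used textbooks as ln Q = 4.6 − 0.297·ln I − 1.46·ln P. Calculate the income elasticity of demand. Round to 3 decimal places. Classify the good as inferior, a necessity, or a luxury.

-0.297 (inferior good)

In a log-linear demand, the coefficient on ln I is the income elasticity.
So η = -0.297.
η < 0 ⇒ inferior good.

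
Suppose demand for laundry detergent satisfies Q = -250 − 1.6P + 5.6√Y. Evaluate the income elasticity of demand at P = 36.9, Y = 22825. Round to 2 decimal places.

At P = 36.9, Y = 22825: Q = 537.005.
Holding P constant, ∂Q/∂Y = 5.6/(2√Y) = 0.0185333.
η_Y = (∂Q/∂Y)·(Y/Q) = 0.0185333 × (22825/537.005) = 0.79.

0.79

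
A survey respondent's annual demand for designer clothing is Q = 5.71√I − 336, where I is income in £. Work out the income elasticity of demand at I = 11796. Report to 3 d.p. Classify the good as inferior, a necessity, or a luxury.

At I = 11796: Q = 284.160.
dQ/dI = 5.71/(2√I) = 0.0262869 at this income.
η = (dQ/dI)·(I/Q) = 0.0262869 × (11796/284.160) = 1.091.
Since η > 1, the good is a luxury.

1.091 (luxury)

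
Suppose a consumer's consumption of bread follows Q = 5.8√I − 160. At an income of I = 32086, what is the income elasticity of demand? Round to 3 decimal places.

0.591

At I = 32086: Q = 878.929.
dQ/dI = 5.8/(2√I) = 0.0161898 at this income.
η = (dQ/dI)·(I/Q) = 0.0161898 × (32086/878.929) = 0.591.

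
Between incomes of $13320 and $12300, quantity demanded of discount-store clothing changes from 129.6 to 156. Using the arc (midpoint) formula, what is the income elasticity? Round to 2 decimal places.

-2.32

ΔQ = 156 − 129.6 = 26.4; midpoint Q̄ = (129.6 + 156)/2 = 142.8.
ΔI = 12300 − 13320 = -1020; midpoint Ī = (13320 + 12300)/2 = 12810.
η = (ΔQ/Q̄) ÷ (ΔI/Ī) = (26.4/142.8) ÷ (-1020/12810) = -2.32.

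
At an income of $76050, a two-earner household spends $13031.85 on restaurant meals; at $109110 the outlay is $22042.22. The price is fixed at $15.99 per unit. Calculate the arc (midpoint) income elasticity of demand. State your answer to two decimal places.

With a constant price, Q₁ = 13031.85/15.99 = 815.000 and Q₂ = 22042.22/15.99 = 1378.500 (equivalently, work directly with expenditure since P cancels).
Midpoint %ΔQ = (22042.22 − 13031.85)/17537.04 = 0.51379; midpoint %ΔI = (109110 − 76050)/92580 = 0.35710.
η = 0.51379 / 0.35710 = 1.44.

1.44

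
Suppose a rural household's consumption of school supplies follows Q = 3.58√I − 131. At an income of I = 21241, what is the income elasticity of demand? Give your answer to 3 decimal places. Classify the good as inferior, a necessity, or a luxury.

0.668 (necessity)

At I = 21241: Q = 390.760.
dQ/dI = 3.58/(2√I) = 0.0122819 at this income.
η = (dQ/dI)·(I/Q) = 0.0122819 × (21241/390.760) = 0.668.
Since 0 < η < 1, the good is a necessity.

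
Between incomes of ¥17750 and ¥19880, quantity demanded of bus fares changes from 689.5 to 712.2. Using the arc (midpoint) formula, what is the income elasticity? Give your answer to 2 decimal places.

ΔQ = 712.2 − 689.5 = 22.7; midpoint Q̄ = (689.5 + 712.2)/2 = 700.85.
ΔI = 19880 − 17750 = 2130; midpoint Ī = (17750 + 19880)/2 = 18815.
η = (ΔQ/Q̄) ÷ (ΔI/Ī) = (22.7/700.85) ÷ (2130/18815) = 0.29.

0.29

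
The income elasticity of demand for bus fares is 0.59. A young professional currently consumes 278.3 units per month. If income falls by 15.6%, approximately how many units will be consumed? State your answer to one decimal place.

252.7

%ΔQ ≈ η × %ΔI = 0.59 × (-15.6%) = -9.204%.
New Q ≈ 278.3 × (1 − 0.09204) = 252.7.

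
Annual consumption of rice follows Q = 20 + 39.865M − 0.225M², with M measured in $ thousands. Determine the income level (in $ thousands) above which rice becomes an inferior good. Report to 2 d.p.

88.59

dQ/dM = 39.865 − 0.45M.
The good is inferior where dQ/dM < 0. Setting dQ/dM = 0 gives M = 39.865 / 0.45 = 88.59.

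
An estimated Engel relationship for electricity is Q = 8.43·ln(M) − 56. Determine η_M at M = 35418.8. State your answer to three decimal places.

At M = 35418.8: Q = 32.304.
dQ/dM = 8.43/M = 0.000238009 at this income.
η = (dQ/dM)·(M/Q) = 0.000238009 × (35418.8/32.304) = 0.261.

0.261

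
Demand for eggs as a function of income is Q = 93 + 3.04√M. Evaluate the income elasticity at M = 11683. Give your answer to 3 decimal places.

0.390

At M = 11683: Q = 421.587.
dQ/dM = 3.04/(2√M) = 0.0140626 at this income.
η = (dQ/dM)·(M/Q) = 0.0140626 × (11683/421.587) = 0.390.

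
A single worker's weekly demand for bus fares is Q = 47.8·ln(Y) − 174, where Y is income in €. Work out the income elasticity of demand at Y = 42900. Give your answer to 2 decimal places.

At Y = 42900: Q = 335.865.
dQ/dY = 47.8/Y = 0.00111422 at this income.
η = (dQ/dY)·(Y/Q) = 0.00111422 × (42900/335.865) = 0.14.

0.14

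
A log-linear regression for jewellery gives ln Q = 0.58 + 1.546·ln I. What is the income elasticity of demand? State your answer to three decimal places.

1.546

In a log-linear demand, the coefficient on ln I is the income elasticity.
So η = 1.546.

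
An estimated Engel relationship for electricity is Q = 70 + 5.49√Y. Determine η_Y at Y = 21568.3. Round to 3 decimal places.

0.460

At Y = 21568.3: Q = 876.270.
dQ/dY = 5.49/(2√Y) = 0.0186911 at this income.
η = (dQ/dY)·(Y/Q) = 0.0186911 × (21568.3/876.270) = 0.460.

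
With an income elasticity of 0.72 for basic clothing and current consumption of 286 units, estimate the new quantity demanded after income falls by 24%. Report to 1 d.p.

%ΔQ ≈ η × %ΔI = 0.72 × (-24%) = -17.28%.
New Q ≈ 286 × (1 − 0.1728) = 236.6.

236.6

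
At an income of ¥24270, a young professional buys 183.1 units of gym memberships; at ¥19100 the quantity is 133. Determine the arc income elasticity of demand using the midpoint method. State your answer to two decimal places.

ΔQ = 133 − 183.1 = -50.1; midpoint Q̄ = (183.1 + 133)/2 = 158.05.
ΔI = 19100 − 24270 = -5170; midpoint Ī = (24270 + 19100)/2 = 21685.
η = (ΔQ/Q̄) ÷ (ΔI/Ī) = (-50.1/158.05) ÷ (-5170/21685) = 1.33.

1.33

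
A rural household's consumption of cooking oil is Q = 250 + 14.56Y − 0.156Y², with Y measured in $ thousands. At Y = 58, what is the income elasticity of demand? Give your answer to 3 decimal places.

At Y = 58: Q = 569.6960.
dQ/dY = 14.56 − 0.312Y = -3.53600.
η = (dQ/dY)·(Y/Q) = -3.53600 × (58/569.6960) = -0.360.

-0.360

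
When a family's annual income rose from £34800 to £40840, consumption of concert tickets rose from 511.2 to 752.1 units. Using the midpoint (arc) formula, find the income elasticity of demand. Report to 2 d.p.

2.39

ΔQ = 752.1 − 511.2 = 240.9; midpoint Q̄ = (511.2 + 752.1)/2 = 631.65.
ΔI = 40840 − 34800 = 6040; midpoint Ī = (34800 + 40840)/2 = 37820.
η = (ΔQ/Q̄) ÷ (ΔI/Ī) = (240.9/631.65) ÷ (6040/37820) = 2.39.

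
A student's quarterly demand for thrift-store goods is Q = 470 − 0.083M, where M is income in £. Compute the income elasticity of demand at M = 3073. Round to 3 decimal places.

At M = 3073: Q = 214.941.
dQ/dM = −0.083.
η = (dQ/dM)·(M/Q) = -0.083 × (3073/214.941) = -1.187.

-1.187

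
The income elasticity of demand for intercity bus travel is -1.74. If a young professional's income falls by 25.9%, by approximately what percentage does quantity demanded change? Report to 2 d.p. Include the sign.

45.07%

%ΔQ ≈ η × %ΔI = -1.74 × (-25.9%) = 45.07%.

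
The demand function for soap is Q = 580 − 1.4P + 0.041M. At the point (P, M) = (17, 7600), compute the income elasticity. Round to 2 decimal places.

0.36

At P = 17, M = 7600: Q = 867.800.
Holding P constant, ∂Q/∂M = 0.041.
η_M = (∂Q/∂M)·(M/Q) = 0.041 × (7600/867.800) = 0.36.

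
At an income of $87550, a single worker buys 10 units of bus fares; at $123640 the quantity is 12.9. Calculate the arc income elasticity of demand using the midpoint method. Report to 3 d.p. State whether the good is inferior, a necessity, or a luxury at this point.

ΔQ = 12.9 − 10 = 2.9; midpoint Q̄ = (10 + 12.9)/2 = 11.45.
ΔI = 123640 − 87550 = 36090; midpoint Ī = (87550 + 123640)/2 = 105595.
η = (ΔQ/Q̄) ÷ (ΔI/Ī) = (2.9/11.45) ÷ (36090/105595) = 0.741.
0 < η < 1 ⇒ necessity.

0.741 (necessity)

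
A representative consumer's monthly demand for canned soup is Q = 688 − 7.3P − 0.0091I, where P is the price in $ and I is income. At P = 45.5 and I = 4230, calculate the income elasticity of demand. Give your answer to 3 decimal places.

At P = 45.5, I = 4230: Q = 317.357.
Holding P constant, ∂Q/∂I = −0.0091.
η_I = (∂Q/∂I)·(I/Q) = -0.0091 × (4230/317.357) = -0.121.

-0.121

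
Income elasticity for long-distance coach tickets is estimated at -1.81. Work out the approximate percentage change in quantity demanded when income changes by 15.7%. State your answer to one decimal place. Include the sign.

%ΔQ ≈ η × %ΔI = -1.81 × 15.7% = -28.4%.

-28.4%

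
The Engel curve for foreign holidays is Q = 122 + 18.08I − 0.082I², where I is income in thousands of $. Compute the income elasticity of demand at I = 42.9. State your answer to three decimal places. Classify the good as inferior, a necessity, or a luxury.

At I = 42.9: Q = 746.7184.
dQ/dI = 18.08 − 0.164I = 11.04440.
η = (dQ/dI)·(I/Q) = 11.04440 × (42.9/746.7184) = 0.635.
0 < η < 1 ⇒ necessity.

0.635 (necessity)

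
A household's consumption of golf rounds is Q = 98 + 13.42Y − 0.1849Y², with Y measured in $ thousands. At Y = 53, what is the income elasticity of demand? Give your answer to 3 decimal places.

At Y = 53: Q = 289.8759.
dQ/dY = 13.42 − 0.3698Y = -6.17940.
η = (dQ/dY)·(Y/Q) = -6.17940 × (53/289.8759) = -1.130.

-1.130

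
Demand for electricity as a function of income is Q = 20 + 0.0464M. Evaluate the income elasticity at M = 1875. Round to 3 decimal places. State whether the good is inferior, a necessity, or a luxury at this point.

At M = 1875: Q = 107.000.
dQ/dM = 0.0464.
η = (dQ/dM)·(M/Q) = 0.0464 × (1875/107.000) = 0.813.
Since 0 < η < 1, the good is a necessity.

0.813 (necessity)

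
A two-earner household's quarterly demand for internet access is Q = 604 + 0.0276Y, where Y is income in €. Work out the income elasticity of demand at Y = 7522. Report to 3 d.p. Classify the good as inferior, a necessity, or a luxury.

At Y = 7522: Q = 811.607.
dQ/dY = 0.0276.
η = (dQ/dY)·(Y/Q) = 0.0276 × (7522/811.607) = 0.256.
Since 0 < η < 1, the good is a necessity.

0.256 (necessity)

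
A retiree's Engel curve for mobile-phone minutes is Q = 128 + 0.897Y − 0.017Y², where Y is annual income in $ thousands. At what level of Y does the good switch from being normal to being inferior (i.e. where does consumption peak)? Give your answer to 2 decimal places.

26.38

dQ/dY = 0.897 − 0.034Y.
The good is inferior where dQ/dY < 0. Setting dQ/dY = 0 gives Y = 0.897 / 0.034 = 26.38.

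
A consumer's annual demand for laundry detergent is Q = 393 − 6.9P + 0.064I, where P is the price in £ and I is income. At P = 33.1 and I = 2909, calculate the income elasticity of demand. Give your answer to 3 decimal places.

At P = 33.1, I = 2909: Q = 350.786.
Holding P constant, ∂Q/∂I = 0.064.
η_I = (∂Q/∂I)·(I/Q) = 0.064 × (2909/350.786) = 0.531.

0.531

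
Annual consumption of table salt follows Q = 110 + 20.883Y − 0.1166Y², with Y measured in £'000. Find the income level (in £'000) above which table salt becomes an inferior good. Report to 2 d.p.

89.55

dQ/dY = 20.883 − 0.2332Y.
The good is inferior where dQ/dY < 0. Setting dQ/dY = 0 gives Y = 20.883 / 0.2332 = 89.55.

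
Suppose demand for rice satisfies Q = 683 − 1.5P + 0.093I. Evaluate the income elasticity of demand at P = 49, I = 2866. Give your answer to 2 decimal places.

At P = 49, I = 2866: Q = 876.038.
Holding P constant, ∂Q/∂I = 0.093.
η_I = (∂Q/∂I)·(I/Q) = 0.093 × (2866/876.038) = 0.30.

0.30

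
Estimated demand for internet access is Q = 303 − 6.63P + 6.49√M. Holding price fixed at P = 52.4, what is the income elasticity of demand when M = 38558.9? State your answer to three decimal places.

At P = 52.4, M = 38558.9: Q = 1229.992.
Holding P constant, ∂Q/∂M = 6.49/(2√M) = 0.0165254.
η_M = (∂Q/∂M)·(M/Q) = 0.0165254 × (38558.9/1229.992) = 0.518.

0.518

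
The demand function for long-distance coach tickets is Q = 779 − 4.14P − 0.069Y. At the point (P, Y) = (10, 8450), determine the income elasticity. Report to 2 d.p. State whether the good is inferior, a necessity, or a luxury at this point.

-3.77 (inferior good)

At P = 10, Y = 8450: Q = 154.550.
Holding P constant, ∂Q/∂Y = −0.069.
η_Y = (∂Q/∂Y)·(Y/Q) = -0.069 × (8450/154.550) = -3.77.
Since η < 0, this is an inferior good.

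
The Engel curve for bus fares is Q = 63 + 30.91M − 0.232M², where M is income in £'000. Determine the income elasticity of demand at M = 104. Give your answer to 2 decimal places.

At M = 104: Q = 768.3280.
dQ/dM = 30.91 − 0.464M = -17.34600.
η = (dQ/dM)·(M/Q) = -17.34600 × (104/768.3280) = -2.35.

-2.35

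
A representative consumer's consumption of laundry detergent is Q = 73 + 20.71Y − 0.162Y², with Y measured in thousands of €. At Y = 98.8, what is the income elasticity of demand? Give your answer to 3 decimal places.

-2.076

At Y = 98.8: Q = 537.7947.
dQ/dY = 20.71 − 0.324Y = -11.30120.
η = (dQ/dY)·(Y/Q) = -11.30120 × (98.8/537.7947) = -2.076.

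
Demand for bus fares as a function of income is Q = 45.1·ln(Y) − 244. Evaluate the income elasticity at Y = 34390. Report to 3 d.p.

0.199

At Y = 34390: Q = 227.093.
dQ/dY = 45.1/Y = 0.00131143 at this income.
η = (dQ/dY)·(Y/Q) = 0.00131143 × (34390/227.093) = 0.199.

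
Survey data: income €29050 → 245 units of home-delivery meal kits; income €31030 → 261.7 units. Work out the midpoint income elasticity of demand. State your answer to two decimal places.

1.00

ΔQ = 261.7 − 245 = 16.7; midpoint Q̄ = (245 + 261.7)/2 = 253.35.
ΔI = 31030 − 29050 = 1980; midpoint Ī = (29050 + 31030)/2 = 30040.
η = (ΔQ/Q̄) ÷ (ΔI/Ī) = (16.7/253.35) ÷ (1980/30040) = 1.00.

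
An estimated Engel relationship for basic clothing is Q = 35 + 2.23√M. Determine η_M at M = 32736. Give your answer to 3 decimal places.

0.460

At M = 32736: Q = 438.476.
dQ/dM = 2.23/(2√M) = 0.00616257 at this income.
η = (dQ/dM)·(M/Q) = 0.00616257 × (32736/438.476) = 0.460.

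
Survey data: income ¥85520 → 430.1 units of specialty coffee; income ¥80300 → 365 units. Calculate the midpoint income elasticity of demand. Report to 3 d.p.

2.601

ΔQ = 365 − 430.1 = -65.1; midpoint Q̄ = (430.1 + 365)/2 = 397.55.
ΔI = 80300 − 85520 = -5220; midpoint Ī = (85520 + 80300)/2 = 82910.
η = (ΔQ/Q̄) ÷ (ΔI/Ī) = (-65.1/397.55) ÷ (-5220/82910) = 2.601.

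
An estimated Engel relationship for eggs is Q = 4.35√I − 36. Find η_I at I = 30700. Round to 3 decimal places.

0.525

At I = 30700: Q = 726.182.
dQ/dI = 4.35/(2√I) = 0.0124134 at this income.
η = (dQ/dI)·(I/Q) = 0.0124134 × (30700/726.182) = 0.525.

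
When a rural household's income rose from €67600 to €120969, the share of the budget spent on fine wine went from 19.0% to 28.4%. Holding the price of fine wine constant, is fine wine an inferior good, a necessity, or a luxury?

luxury

The budget share rises as income rises, so η > 1.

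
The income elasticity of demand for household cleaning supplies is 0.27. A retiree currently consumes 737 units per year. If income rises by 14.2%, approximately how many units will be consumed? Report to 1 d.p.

%ΔQ ≈ η × %ΔI = 0.27 × 14.2% = 3.834%.
New Q ≈ 737 × (1 + 0.03834) = 765.3.

765.3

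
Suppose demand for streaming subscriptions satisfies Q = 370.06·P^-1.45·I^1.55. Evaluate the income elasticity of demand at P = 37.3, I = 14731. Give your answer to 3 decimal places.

1.550

For a multiplicative demand Q = A·P^α·I^β, the income elasticity is β everywhere.
Here β = 1.55, so η = 1.550.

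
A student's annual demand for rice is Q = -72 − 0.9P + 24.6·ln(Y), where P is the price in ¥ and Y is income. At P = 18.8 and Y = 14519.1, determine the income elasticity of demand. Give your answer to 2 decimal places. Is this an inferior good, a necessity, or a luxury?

0.17 (necessity)

At P = 18.8, Y = 14519.1: Q = 146.827.
Holding P constant, ∂Q/∂Y = 24.6/Y = 0.00169432.
η_Y = (∂Q/∂Y)·(Y/Q) = 0.00169432 × (14519.1/146.827) = 0.17.
Since 0 < η < 1, this is a necessity.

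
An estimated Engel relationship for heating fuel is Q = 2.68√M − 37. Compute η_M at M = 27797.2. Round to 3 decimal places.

0.545

At M = 27797.2: Q = 409.823.
dQ/dM = 2.68/(2√M) = 0.00803719 at this income.
η = (dQ/dM)·(M/Q) = 0.00803719 × (27797.2/409.823) = 0.545.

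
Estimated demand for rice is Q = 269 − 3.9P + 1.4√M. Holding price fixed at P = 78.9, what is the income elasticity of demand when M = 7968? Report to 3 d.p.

At P = 78.9, M = 7968: Q = 86.259.
Holding P constant, ∂Q/∂M = 1.4/(2√M) = 0.00784194.
η_M = (∂Q/∂M)·(M/Q) = 0.00784194 × (7968/86.259) = 0.724.

0.724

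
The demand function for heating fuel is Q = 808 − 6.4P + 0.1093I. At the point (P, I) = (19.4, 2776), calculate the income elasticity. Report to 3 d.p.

At P = 19.4, I = 2776: Q = 987.257.
Holding P constant, ∂Q/∂I = 0.1093.
η_I = (∂Q/∂I)·(I/Q) = 0.1093 × (2776/987.257) = 0.307.

0.307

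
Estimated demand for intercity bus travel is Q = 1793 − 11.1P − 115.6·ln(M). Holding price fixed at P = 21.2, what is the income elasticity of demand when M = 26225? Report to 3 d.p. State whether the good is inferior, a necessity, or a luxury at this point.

-0.303 (inferior good)

At P = 21.2, M = 26225: Q = 381.511.
Holding P constant, ∂Q/∂M = -115.6/M = -0.00440801.
η_M = (∂Q/∂M)·(M/Q) = -0.00440801 × (26225/381.511) = -0.303.
Since η < 0, this is an inferior good.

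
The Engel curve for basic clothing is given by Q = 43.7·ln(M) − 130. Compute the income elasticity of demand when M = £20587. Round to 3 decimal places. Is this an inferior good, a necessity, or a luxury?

0.144 (necessity)

At M = 20587: Q = 304.047.
dQ/dM = 43.7/M = 0.0021227 at this income.
η = (dQ/dM)·(M/Q) = 0.0021227 × (20587/304.047) = 0.144.
Since 0 < η < 1, the good is a necessity.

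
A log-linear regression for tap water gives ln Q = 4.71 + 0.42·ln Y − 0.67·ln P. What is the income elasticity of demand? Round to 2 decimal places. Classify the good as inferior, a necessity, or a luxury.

0.42 (necessity)

In a log-linear demand, the coefficient on ln Y is the income elasticity.
So η = 0.42.
0 < η < 1 ⇒ necessity.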